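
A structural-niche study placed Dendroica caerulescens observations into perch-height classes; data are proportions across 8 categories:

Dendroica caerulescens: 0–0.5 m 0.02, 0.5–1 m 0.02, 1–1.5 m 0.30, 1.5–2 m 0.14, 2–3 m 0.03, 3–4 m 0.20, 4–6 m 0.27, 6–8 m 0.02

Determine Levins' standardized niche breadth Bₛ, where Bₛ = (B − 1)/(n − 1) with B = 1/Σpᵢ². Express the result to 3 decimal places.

Σpᵢ² = 0.02² + 0.02² + 0.30² + 0.14² + 0.03² + 0.20² + 0.27² + 0.02² = 0.0004 + 0.0004 + 0.0900 + 0.0196 + 0.0009 + 0.0400 + 0.0729 + 0.0004 = 0.2246
B = 1 / 0.2246 = 4.45236
Bₛ = (B − 1)/(n − 1) = (4.45236 − 1)/(8 − 1) = 3.45236/7 = 0.49319

0.493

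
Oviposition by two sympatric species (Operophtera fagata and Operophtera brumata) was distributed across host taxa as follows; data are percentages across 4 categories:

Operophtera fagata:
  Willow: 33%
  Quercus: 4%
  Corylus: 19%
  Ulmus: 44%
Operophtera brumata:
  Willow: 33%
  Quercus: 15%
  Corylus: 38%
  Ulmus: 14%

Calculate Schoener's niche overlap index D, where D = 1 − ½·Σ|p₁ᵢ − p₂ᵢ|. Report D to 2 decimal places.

0.70

Convert percentages to proportions (divide by 100).
Σ|p₁ᵢ − p₂ᵢ| = 0.00 + 0.11 + 0.19 + 0.30 = 0.60
D = 1 − ½ × 0.60 = 1 − 0.300 = 0.7000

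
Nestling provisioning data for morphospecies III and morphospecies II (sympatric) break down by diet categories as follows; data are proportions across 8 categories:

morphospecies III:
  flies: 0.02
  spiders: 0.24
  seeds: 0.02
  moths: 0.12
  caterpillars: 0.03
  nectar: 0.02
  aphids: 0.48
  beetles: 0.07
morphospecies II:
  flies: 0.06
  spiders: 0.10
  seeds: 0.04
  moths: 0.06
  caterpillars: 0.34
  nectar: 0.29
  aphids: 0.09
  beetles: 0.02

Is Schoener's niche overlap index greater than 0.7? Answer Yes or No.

No

Σ|p₁ᵢ − p₂ᵢ| = 0.04 + 0.14 + 0.02 + 0.06 + 0.31 + 0.27 + 0.39 + 0.05 = 1.28
D = 1 − ½ × 1.28 = 1 − 0.640 = 0.3600
D = 0.3600 < 0.7 → No.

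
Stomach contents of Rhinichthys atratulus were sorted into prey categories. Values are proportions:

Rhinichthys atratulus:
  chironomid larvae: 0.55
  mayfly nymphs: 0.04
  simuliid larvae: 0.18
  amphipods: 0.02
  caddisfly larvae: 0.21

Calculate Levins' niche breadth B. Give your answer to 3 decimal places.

Σpᵢ² = 0.55² + 0.04² + 0.18² + 0.02² + 0.21² = 0.3025 + 0.0016 + 0.0324 + 0.0004 + 0.0441 = 0.3810
B = 1 / 0.3810 = 2.62467

2.625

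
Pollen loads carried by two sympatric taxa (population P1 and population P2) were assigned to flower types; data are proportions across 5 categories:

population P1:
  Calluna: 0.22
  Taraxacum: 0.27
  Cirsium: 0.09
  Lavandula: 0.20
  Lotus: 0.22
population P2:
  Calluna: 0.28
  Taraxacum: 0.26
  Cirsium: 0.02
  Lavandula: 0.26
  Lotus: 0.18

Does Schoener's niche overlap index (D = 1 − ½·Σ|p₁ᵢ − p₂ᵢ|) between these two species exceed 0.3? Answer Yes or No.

Σ|p₁ᵢ − p₂ᵢ| = 0.06 + 0.01 + 0.07 + 0.06 + 0.04 = 0.24
D = 1 − ½ × 0.24 = 1 − 0.120 = 0.8800
D = 0.8800 > 0.3 → Yes.

Yes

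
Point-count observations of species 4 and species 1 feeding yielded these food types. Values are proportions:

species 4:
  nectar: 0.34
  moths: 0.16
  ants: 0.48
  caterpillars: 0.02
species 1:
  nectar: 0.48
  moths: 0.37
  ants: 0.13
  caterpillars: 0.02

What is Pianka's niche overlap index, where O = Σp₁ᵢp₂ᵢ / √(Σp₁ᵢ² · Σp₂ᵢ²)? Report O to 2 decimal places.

Σ p₁ᵢp₂ᵢ = 0.1632 + 0.0592 + 0.0624 + 0.0004 = 0.2852
Σp_1ᵢ² = 0.34² + 0.16² + 0.48² + 0.02² = 0.1156 + 0.0256 + 0.2304 + 0.0004 = 0.3720
Σp_2ᵢ² = 0.48² + 0.37² + 0.13² + 0.02² = 0.2304 + 0.1369 + 0.0169 + 0.0004 = 0.3846
O = 0.2852 / √(0.3720 × 0.3846) = 0.2852 / 0.37825 = 0.7540

0.75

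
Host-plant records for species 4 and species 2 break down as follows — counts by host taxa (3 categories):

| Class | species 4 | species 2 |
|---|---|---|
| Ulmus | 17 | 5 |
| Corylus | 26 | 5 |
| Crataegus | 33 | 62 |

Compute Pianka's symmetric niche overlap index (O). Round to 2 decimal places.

0.80

Proportions for species 4 (n=76): 17/76=0.2237, 26/76=0.3421, 33/76=0.4342
Proportions for species 2 (n=72): 5/72=0.0694, 5/72=0.0694, 62/72=0.8611
Σ p₁ᵢp₂ᵢ = 0.015525 + 0.023742 + 0.373890 = 0.413157
Σp_1ᵢ² = 0.2237² + 0.3421² + 0.4342² = 0.050042 + 0.117032 + 0.188530 = 0.355604
Σp_2ᵢ² = 0.0694² + 0.0694² + 0.8611² = 0.004816 + 0.004816 + 0.741493 = 0.751125
O = 0.413157 / √(0.355604 × 0.751125) = 0.413157 / 0.5168201 = 0.7994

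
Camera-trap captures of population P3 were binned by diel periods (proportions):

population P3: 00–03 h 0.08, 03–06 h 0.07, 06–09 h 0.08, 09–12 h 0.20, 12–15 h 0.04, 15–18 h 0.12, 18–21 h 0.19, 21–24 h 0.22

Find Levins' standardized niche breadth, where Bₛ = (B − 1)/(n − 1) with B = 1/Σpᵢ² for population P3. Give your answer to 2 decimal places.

Σpᵢ² = 0.08² + 0.07² + 0.08² + 0.20² + 0.04² + 0.12² + 0.19² + 0.22² = 0.0064 + 0.0049 + 0.0064 + 0.0400 + 0.0016 + 0.0144 + 0.0361 + 0.0484 = 0.1582
B = 1 / 0.1582 = 6.3211
Bₛ = (B − 1)/(n − 1) = (6.3211 − 1)/(8 − 1) = 5.3211/7 = 0.7602

0.76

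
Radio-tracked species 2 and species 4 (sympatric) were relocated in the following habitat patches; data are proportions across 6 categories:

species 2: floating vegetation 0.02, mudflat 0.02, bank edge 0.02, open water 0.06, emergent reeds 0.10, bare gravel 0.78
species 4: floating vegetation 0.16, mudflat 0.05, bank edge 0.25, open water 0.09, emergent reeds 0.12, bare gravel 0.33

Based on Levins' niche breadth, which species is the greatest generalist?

species 4

Σp_2ᵢ² = 0.02² + 0.02² + 0.02² + 0.06² + 0.10² + 0.78² = 0.0004 + 0.0004 + 0.0004 + 0.0036 + 0.0100 + 0.6084 = 0.6232
B_2 = 1 / 0.6232 = 1.6046
Σp_4ᵢ² = 0.16² + 0.05² + 0.25² + 0.09² + 0.12² + 0.33² = 0.0256 + 0.0025 + 0.0625 + 0.0081 + 0.0144 + 0.1089 = 0.2220
B_4 = 1 / 0.2220 = 4.5045
Highest B → broadest niche (most generalist): species 4 (B = 4.50).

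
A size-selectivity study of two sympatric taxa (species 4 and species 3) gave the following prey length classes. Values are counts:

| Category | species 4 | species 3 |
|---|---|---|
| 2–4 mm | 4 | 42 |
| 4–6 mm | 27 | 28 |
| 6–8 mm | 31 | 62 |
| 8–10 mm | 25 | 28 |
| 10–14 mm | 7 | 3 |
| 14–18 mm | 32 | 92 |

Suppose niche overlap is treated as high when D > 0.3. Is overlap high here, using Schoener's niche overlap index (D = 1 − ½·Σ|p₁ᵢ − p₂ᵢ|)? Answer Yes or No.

Proportions for species 4 (n=126): 4/126=0.0317, 27/126=0.2143, 31/126=0.2460, 25/126=0.1984, 7/126=0.0556, 32/126=0.2540
Proportions for species 3 (n=255): 42/255=0.1647, 28/255=0.1098, 62/255=0.2431, 28/255=0.1098, 3/255=0.0118, 92/255=0.3608
Σ|p₁ᵢ − p₂ᵢ| = 0.1330 + 0.1045 + 0.0029 + 0.0886 + 0.0438 + 0.1068 = 0.4796
D = 1 − ½ × 0.4796 = 1 − 0.23980 = 0.76020
D = 0.76020 > 0.3 → Yes.

Yes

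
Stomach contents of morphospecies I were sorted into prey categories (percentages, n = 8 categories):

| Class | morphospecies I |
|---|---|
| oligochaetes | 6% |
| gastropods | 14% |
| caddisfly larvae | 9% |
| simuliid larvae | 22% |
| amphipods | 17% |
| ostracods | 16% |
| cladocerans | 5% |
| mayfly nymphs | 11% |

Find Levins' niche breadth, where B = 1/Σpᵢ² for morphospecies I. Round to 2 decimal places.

6.72

Convert percentages to proportions (divide by 100).
Σpᵢ² = 0.06² + 0.14² + 0.09² + 0.22² + 0.17² + 0.16² + 0.05² + 0.11² = 0.0036 + 0.0196 + 0.0081 + 0.0484 + 0.0289 + 0.0256 + 0.0025 + 0.0121 = 0.1488
B = 1 / 0.1488 = 6.7204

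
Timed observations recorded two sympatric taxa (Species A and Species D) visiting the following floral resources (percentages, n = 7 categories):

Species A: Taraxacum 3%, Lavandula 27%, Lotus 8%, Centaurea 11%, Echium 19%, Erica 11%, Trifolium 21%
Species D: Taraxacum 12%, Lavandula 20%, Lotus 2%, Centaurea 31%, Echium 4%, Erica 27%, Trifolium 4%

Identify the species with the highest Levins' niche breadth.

Convert percentages to proportions (divide by 100).
Σp_Aᵢ² = 0.03² + 0.27² + 0.08² + 0.11² + 0.19² + 0.11² + 0.21² = 0.0009 + 0.0729 + 0.0064 + 0.0121 + 0.0361 + 0.0121 + 0.0441 = 0.1846
B_A = 1 / 0.1846 = 5.4171
Σp_Dᵢ² = 0.12² + 0.20² + 0.02² + 0.31² + 0.04² + 0.27² + 0.04² = 0.0144 + 0.0400 + 0.0004 + 0.0961 + 0.0016 + 0.0729 + 0.0016 = 0.2270
B_D = 1 / 0.2270 = 4.4053
Highest B → broadest niche (most generalist): Species A (B = 5.42).

Species A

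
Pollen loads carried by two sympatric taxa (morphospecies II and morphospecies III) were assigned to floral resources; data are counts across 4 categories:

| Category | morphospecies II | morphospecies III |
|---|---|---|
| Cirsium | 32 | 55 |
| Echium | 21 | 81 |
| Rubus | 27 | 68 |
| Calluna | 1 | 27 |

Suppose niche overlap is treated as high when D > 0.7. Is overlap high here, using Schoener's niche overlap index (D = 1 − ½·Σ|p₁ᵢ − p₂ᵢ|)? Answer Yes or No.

Proportions for morphospecies II (n=81): 32/81=0.3951, 21/81=0.2593, 27/81=0.3333, 1/81=0.0123
Proportions for morphospecies III (n=231): 55/231=0.2381, 81/231=0.3506, 68/231=0.2944, 27/231=0.1169
Σ|p₁ᵢ − p₂ᵢ| = 0.1570 + 0.0913 + 0.0389 + 0.1046 = 0.3918
D = 1 − ½ × 0.3918 = 1 − 0.19590 = 0.80410
D = 0.80410 > 0.7 → Yes.

Yes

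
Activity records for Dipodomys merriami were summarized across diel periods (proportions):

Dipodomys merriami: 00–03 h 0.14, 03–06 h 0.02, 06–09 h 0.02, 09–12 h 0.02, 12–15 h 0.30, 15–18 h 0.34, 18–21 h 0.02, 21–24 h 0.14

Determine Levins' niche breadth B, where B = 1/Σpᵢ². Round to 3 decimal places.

4.058

Σpᵢ² = 0.14² + 0.02² + 0.02² + 0.02² + 0.30² + 0.34² + 0.02² + 0.14² = 0.0196 + 0.0004 + 0.0004 + 0.0004 + 0.0900 + 0.1156 + 0.0004 + 0.0196 = 0.2464
B = 1 / 0.2464 = 4.05844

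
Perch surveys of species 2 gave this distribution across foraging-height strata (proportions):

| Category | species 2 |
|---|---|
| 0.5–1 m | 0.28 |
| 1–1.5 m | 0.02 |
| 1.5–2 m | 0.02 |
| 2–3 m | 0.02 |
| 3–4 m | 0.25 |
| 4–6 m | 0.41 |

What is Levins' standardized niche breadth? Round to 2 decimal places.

Σpᵢ² = 0.28² + 0.02² + 0.02² + 0.02² + 0.25² + 0.41² = 0.0784 + 0.0004 + 0.0004 + 0.0004 + 0.0625 + 0.1681 = 0.3102
B = 1 / 0.3102 = 3.2237
Bₛ = (B − 1)/(n − 1) = (3.2237 − 1)/(6 − 1) = 2.2237/5 = 0.4447

0.44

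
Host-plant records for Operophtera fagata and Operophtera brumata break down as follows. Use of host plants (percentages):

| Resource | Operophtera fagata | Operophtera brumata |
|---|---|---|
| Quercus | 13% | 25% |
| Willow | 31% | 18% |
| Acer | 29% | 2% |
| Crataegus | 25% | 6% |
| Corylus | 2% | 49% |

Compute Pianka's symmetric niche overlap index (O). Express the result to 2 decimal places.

Convert percentages to proportions (divide by 100).
Σ p₁ᵢp₂ᵢ = 0.0325 + 0.0558 + 0.0058 + 0.0150 + 0.0098 = 0.1189
Σp_1ᵢ² = 0.13² + 0.31² + 0.29² + 0.25² + 0.02² = 0.0169 + 0.0961 + 0.0841 + 0.0625 + 0.0004 = 0.2600
Σp_2ᵢ² = 0.25² + 0.18² + 0.02² + 0.06² + 0.49² = 0.0625 + 0.0324 + 0.0004 + 0.0036 + 0.2401 = 0.3390
O = 0.1189 / √(0.2600 × 0.3390) = 0.1189 / 0.29688 = 0.4005

0.40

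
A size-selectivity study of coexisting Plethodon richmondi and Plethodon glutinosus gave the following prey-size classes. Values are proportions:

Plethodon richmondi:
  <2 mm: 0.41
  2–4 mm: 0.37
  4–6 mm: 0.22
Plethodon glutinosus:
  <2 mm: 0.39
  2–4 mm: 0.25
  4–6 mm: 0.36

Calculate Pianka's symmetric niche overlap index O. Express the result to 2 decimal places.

0.95

Σ p₁ᵢp₂ᵢ = 0.1599 + 0.0925 + 0.0792 = 0.3316
Σp_1ᵢ² = 0.41² + 0.37² + 0.22² = 0.1681 + 0.1369 + 0.0484 = 0.3534
Σp_2ᵢ² = 0.39² + 0.25² + 0.36² = 0.1521 + 0.0625 + 0.1296 = 0.3442
O = 0.3316 / √(0.3534 × 0.3442) = 0.3316 / 0.34877 = 0.9508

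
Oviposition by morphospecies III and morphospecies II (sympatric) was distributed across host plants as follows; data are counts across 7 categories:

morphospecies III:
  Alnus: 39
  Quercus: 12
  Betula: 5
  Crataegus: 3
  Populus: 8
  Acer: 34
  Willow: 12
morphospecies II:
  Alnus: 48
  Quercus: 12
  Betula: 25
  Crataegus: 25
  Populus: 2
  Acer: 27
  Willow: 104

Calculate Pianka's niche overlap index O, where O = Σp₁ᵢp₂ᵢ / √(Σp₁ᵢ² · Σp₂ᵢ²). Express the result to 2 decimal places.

Proportions for morphospecies III (n=113): 39/113=0.3451, 12/113=0.1062, 5/113=0.0442, 3/113=0.0265, 8/113=0.0708, 34/113=0.3009, 12/113=0.1062
Proportions for morphospecies II (n=243): 48/243=0.1975, 12/243=0.0494, 25/243=0.1029, 25/243=0.1029, 2/243=0.0082, 27/243=0.1111, 104/243=0.4280
Σ p₁ᵢp₂ᵢ = 0.068157 + 0.005246 + 0.004548 + 0.002727 + 0.000581 + 0.033430 + 0.045454 = 0.160143
Σp_1ᵢ² = 0.3451² + 0.1062² + 0.0442² + 0.0265² + 0.0708² + 0.3009² + 0.1062² = 0.119094 + 0.011278 + 0.001954 + 0.000702 + 0.005013 + 0.090541 + 0.011278 = 0.239860
Σp_2ᵢ² = 0.1975² + 0.0494² + 0.1029² + 0.1029² + 0.0082² + 0.1111² + 0.4280² = 0.039006 + 0.002440 + 0.010588 + 0.010588 + 0.000067 + 0.012343 + 0.183184 = 0.258216
O = 0.160143 / √(0.239860 × 0.258216) = 0.160143 / 0.2488688 = 0.6435

0.64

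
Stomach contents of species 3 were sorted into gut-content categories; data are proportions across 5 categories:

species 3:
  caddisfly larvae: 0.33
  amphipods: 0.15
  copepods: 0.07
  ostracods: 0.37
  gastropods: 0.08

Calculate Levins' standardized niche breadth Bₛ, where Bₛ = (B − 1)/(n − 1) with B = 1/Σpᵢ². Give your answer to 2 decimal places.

0.64

Σpᵢ² = 0.33² + 0.15² + 0.07² + 0.37² + 0.08² = 0.1089 + 0.0225 + 0.0049 + 0.1369 + 0.0064 = 0.2796
B = 1 / 0.2796 = 3.5765
Bₛ = (B − 1)/(n − 1) = (3.5765 − 1)/(5 − 1) = 2.5765/4 = 0.6441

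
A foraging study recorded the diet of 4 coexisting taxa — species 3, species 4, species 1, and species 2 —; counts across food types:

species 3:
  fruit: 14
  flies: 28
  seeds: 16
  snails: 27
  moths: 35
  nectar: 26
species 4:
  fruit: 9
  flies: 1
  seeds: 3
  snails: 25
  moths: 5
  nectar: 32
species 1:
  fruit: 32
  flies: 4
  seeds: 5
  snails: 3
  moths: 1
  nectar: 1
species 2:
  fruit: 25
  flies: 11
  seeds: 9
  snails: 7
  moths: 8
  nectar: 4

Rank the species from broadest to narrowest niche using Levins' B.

species 3 > species 2 > species 4 > species 1

Proportions for species 3 (n=146): 14/146=0.0959, 28/146=0.1918, 16/146=0.1096, 27/146=0.1849, 35/146=0.2397, 26/146=0.1781
Proportions for species 4 (n=75): 9/75=0.1200, 1/75=0.0133, 3/75=0.0400, 25/75=0.3333, 5/75=0.0667, 32/75=0.4267
Proportions for species 1 (n=46): 32/46=0.6957, 4/46=0.0870, 5/46=0.1087, 3/46=0.0652, 1/46=0.0217, 1/46=0.0217
Proportions for species 2 (n=64): 25/64=0.3906, 11/64=0.1719, 9/64=0.1406, 7/64=0.1094, 8/64=0.1250, 4/64=0.0625
Σp_3ᵢ² = 0.0959² + 0.1918² + 0.1096² + 0.1849² + 0.2397² + 0.1781² = 0.009197 + 0.036787 + 0.012012 + 0.034188 + 0.057456 + 0.031720 = 0.181360
B_3 = 1 / 0.181360 = 5.5139
Σp_4ᵢ² = 0.1200² + 0.0133² + 0.0400² + 0.3333² + 0.0667² + 0.4267² = 0.014400 + 0.000177 + 0.001600 + 0.111089 + 0.004449 + 0.182073 = 0.313788
B_4 = 1 / 0.313788 = 3.1869
Σp_1ᵢ² = 0.6957² + 0.0870² + 0.1087² + 0.0652² + 0.0217² + 0.0217² = 0.483998 + 0.007569 + 0.011816 + 0.004251 + 0.000471 + 0.000471 = 0.508576
B_1 = 1 / 0.508576 = 1.9663
Σp_2ᵢ² = 0.3906² + 0.1719² + 0.1406² + 0.1094² + 0.1250² + 0.0625² = 0.152568 + 0.029550 + 0.019768 + 0.011968 + 0.015625 + 0.003906 = 0.233385
B_2 = 1 / 0.233385 = 4.2848
Ranking by B (broadest → narrowest): species 3 (5.51) > species 2 (4.28) > species 4 (3.19) > species 1 (1.97)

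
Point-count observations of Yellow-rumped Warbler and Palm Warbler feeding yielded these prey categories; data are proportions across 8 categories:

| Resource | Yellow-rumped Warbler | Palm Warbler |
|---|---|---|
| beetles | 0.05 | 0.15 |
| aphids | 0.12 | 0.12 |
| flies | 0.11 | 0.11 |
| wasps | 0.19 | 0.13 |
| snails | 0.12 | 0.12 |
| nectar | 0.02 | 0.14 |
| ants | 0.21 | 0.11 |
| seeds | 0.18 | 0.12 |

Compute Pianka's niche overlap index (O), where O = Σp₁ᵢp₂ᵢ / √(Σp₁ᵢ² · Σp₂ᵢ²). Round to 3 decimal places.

0.858

Σ p₁ᵢp₂ᵢ = 0.0075 + 0.0144 + 0.0121 + 0.0247 + 0.0144 + 0.0028 + 0.0231 + 0.0216 = 0.1206
Σp_1ᵢ² = 0.05² + 0.12² + 0.11² + 0.19² + 0.12² + 0.02² + 0.21² + 0.18² = 0.0025 + 0.0144 + 0.0121 + 0.0361 + 0.0144 + 0.0004 + 0.0441 + 0.0324 = 0.1564
Σp_2ᵢ² = 0.15² + 0.12² + 0.11² + 0.13² + 0.12² + 0.14² + 0.11² + 0.12² = 0.0225 + 0.0144 + 0.0121 + 0.0169 + 0.0144 + 0.0196 + 0.0121 + 0.0144 = 0.1264
O = 0.1206 / √(0.1564 × 0.1264) = 0.1206 / 0.140602 = 0.85774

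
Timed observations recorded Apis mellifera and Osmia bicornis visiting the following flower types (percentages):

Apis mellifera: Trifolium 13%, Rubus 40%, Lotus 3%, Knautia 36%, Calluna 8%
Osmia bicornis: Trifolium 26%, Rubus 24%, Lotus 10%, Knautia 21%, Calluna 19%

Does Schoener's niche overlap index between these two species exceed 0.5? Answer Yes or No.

Convert percentages to proportions (divide by 100).
Σ|p₁ᵢ − p₂ᵢ| = 0.13 + 0.16 + 0.07 + 0.15 + 0.11 = 0.62
D = 1 − ½ × 0.62 = 1 − 0.310 = 0.6900
D = 0.6900 > 0.5 → Yes.

Yes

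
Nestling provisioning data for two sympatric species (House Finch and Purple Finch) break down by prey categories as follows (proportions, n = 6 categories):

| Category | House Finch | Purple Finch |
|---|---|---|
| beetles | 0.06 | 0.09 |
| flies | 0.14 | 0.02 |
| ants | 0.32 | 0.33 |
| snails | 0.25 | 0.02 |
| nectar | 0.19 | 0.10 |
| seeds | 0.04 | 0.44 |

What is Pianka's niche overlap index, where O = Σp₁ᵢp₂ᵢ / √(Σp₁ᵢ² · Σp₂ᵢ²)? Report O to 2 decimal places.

0.58

Σ p₁ᵢp₂ᵢ = 0.0054 + 0.0028 + 0.1056 + 0.0050 + 0.0190 + 0.0176 = 0.1554
Σp_1ᵢ² = 0.06² + 0.14² + 0.32² + 0.25² + 0.19² + 0.04² = 0.0036 + 0.0196 + 0.1024 + 0.0625 + 0.0361 + 0.0016 = 0.2258
Σp_2ᵢ² = 0.09² + 0.02² + 0.33² + 0.02² + 0.10² + 0.44² = 0.0081 + 0.0004 + 0.1089 + 0.0004 + 0.0100 + 0.1936 = 0.3214
O = 0.1554 / √(0.2258 × 0.3214) = 0.1554 / 0.26939 = 0.5769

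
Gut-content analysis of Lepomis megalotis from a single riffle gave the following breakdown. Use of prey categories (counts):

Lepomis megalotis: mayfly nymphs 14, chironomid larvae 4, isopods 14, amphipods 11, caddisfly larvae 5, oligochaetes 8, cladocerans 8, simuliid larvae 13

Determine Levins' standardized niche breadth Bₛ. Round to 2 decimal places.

Proportions for Lepomis megalotis (n=77): 14/77=0.1818, 4/77=0.0519, 14/77=0.1818, 11/77=0.1429, 5/77=0.0649, 8/77=0.1039, 8/77=0.1039, 13/77=0.1688
Σpᵢ² = 0.1818² + 0.0519² + 0.1818² + 0.1429² + 0.0649² + 0.1039² + 0.1039² + 0.1688² = 0.033051 + 0.002694 + 0.033051 + 0.020420 + 0.004212 + 0.010795 + 0.010795 + 0.028493 = 0.143511
B = 1 / 0.143511 = 6.9681
Bₛ = (B − 1)/(n − 1) = (6.9681 − 1)/(8 − 1) = 5.9681/7 = 0.8526

0.85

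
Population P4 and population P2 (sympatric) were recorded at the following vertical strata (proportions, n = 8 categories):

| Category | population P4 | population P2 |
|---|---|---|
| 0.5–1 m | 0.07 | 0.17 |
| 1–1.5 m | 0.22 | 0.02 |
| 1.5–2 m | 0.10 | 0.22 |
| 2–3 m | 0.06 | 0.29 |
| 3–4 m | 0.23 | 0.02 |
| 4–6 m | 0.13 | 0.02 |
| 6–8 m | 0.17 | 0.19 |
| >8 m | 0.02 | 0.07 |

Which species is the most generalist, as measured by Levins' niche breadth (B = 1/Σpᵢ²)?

Σp_P4ᵢ² = 0.07² + 0.22² + 0.10² + 0.06² + 0.23² + 0.13² + 0.17² + 0.02² = 0.0049 + 0.0484 + 0.0100 + 0.0036 + 0.0529 + 0.0169 + 0.0289 + 0.0004 = 0.1660
B_P4 = 1 / 0.1660 = 6.0241
Σp_P2ᵢ² = 0.17² + 0.02² + 0.22² + 0.29² + 0.02² + 0.02² + 0.19² + 0.07² = 0.0289 + 0.0004 + 0.0484 + 0.0841 + 0.0004 + 0.0004 + 0.0361 + 0.0049 = 0.2036
B_P2 = 1 / 0.2036 = 4.9116
Highest B → broadest niche (most generalist): population P4 (B = 6.02).

population P4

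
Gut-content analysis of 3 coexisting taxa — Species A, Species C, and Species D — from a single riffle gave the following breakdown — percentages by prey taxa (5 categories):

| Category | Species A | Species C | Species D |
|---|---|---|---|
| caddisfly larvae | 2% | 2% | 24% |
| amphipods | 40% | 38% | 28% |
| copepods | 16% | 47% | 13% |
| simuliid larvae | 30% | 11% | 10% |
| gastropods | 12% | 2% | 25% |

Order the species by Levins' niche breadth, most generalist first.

Species D > Species A > Species C

Convert percentages to proportions (divide by 100).
Σp_Aᵢ² = 0.02² + 0.40² + 0.16² + 0.30² + 0.12² = 0.0004 + 0.1600 + 0.0256 + 0.0900 + 0.0144 = 0.2904
B_A = 1 / 0.2904 = 3.4435
Σp_Cᵢ² = 0.02² + 0.38² + 0.47² + 0.11² + 0.02² = 0.0004 + 0.1444 + 0.2209 + 0.0121 + 0.0004 = 0.3782
B_C = 1 / 0.3782 = 2.6441
Σp_Dᵢ² = 0.24² + 0.28² + 0.13² + 0.10² + 0.25² = 0.0576 + 0.0784 + 0.0169 + 0.0100 + 0.0625 = 0.2254
B_D = 1 / 0.2254 = 4.4366
Ranking by B (broadest → narrowest): Species D (4.44) > Species A (3.44) > Species C (2.64)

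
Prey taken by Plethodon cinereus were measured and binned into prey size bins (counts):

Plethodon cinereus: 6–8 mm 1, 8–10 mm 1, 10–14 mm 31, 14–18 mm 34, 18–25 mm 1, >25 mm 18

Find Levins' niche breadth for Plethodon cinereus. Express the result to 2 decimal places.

Proportions for Plethodon cinereus (n=86): 1/86=0.0116, 1/86=0.0116, 31/86=0.3605, 34/86=0.3953, 1/86=0.0116, 18/86=0.2093
Σpᵢ² = 0.0116² + 0.0116² + 0.3605² + 0.3953² + 0.0116² + 0.2093² = 0.000135 + 0.000135 + 0.129960 + 0.156262 + 0.000135 + 0.043806 = 0.330433
B = 1 / 0.330433 = 3.0263

3.03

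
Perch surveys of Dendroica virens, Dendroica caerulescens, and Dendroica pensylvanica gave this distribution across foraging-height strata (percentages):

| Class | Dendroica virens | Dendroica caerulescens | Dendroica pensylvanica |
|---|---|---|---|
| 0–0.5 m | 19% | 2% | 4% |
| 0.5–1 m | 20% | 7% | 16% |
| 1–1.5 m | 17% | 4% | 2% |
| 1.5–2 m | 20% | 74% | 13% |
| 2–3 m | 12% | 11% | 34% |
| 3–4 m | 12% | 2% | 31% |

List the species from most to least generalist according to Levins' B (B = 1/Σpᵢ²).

Dendroica virens > Dendroica pensylvanica > Dendroica caerulescens

Convert percentages to proportions (divide by 100).
Σp_vireᵢ² = 0.19² + 0.20² + 0.17² + 0.20² + 0.12² + 0.12² = 0.0361 + 0.0400 + 0.0289 + 0.0400 + 0.0144 + 0.0144 = 0.1738
B_vire = 1 / 0.1738 = 5.7537
Σp_caerᵢ² = 0.02² + 0.07² + 0.04² + 0.74² + 0.11² + 0.02² = 0.0004 + 0.0049 + 0.0016 + 0.5476 + 0.0121 + 0.0004 = 0.5670
B_caer = 1 / 0.5670 = 1.7637
Σp_pensᵢ² = 0.04² + 0.16² + 0.02² + 0.13² + 0.34² + 0.31² = 0.0016 + 0.0256 + 0.0004 + 0.0169 + 0.1156 + 0.0961 = 0.2562
B_pens = 1 / 0.2562 = 3.9032
Ranking by B (broadest → narrowest): Dendroica virens (5.75) > Dendroica pensylvanica (3.90) > Dendroica caerulescens (1.76)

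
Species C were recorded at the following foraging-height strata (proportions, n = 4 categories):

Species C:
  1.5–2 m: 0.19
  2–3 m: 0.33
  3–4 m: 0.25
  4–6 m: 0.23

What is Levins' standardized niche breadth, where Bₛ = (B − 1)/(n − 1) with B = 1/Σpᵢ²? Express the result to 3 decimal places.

0.947

Σpᵢ² = 0.19² + 0.33² + 0.25² + 0.23² = 0.0361 + 0.1089 + 0.0625 + 0.0529 = 0.2604
B = 1 / 0.2604 = 3.84025
Bₛ = (B − 1)/(n − 1) = (3.84025 − 1)/(4 − 1) = 2.84025/3 = 0.94675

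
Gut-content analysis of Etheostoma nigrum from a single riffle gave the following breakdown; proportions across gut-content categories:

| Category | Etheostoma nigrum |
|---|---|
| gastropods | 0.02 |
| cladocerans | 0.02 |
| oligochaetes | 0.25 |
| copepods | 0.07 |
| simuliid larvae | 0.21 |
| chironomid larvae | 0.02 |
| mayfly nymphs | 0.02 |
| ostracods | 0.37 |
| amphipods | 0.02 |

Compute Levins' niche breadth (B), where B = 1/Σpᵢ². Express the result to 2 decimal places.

3.99

Σpᵢ² = 0.02² + 0.02² + 0.25² + 0.07² + 0.21² + 0.02² + 0.02² + 0.37² + 0.02² = 0.0004 + 0.0004 + 0.0625 + 0.0049 + 0.0441 + 0.0004 + 0.0004 + 0.1369 + 0.0004 = 0.2504
B = 1 / 0.2504 = 3.9936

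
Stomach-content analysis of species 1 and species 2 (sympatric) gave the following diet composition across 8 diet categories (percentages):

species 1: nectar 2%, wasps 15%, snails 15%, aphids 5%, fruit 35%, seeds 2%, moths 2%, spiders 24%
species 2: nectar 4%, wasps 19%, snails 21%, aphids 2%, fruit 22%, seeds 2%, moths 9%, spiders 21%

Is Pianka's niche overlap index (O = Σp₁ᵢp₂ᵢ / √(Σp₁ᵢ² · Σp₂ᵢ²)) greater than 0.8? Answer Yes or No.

Convert percentages to proportions (divide by 100).
Σ p₁ᵢp₂ᵢ = 0.0008 + 0.0285 + 0.0315 + 0.0010 + 0.0770 + 0.0004 + 0.0018 + 0.0504 = 0.1914
Σp_1ᵢ² = 0.02² + 0.15² + 0.15² + 0.05² + 0.35² + 0.02² + 0.02² + 0.24² = 0.0004 + 0.0225 + 0.0225 + 0.0025 + 0.1225 + 0.0004 + 0.0004 + 0.0576 = 0.2288
Σp_2ᵢ² = 0.04² + 0.19² + 0.21² + 0.02² + 0.22² + 0.02² + 0.09² + 0.21² = 0.0016 + 0.0361 + 0.0441 + 0.0004 + 0.0484 + 0.0004 + 0.0081 + 0.0441 = 0.1832
O = 0.1914 / √(0.2288 × 0.1832) = 0.1914 / 0.20473 = 0.9349
O = 0.9349 > 0.8 → Yes.

Yes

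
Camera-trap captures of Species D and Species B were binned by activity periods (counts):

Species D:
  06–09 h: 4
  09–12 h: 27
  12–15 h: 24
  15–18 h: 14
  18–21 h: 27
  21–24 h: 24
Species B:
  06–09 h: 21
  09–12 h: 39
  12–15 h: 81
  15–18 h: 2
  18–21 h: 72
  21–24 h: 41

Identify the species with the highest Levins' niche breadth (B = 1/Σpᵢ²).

Proportions for Species D (n=120): 4/120=0.0333, 27/120=0.2250, 24/120=0.2000, 14/120=0.1167, 27/120=0.2250, 24/120=0.2000
Proportions for Species B (n=256): 21/256=0.0820, 39/256=0.1523, 81/256=0.3164, 2/256=0.0078, 72/256=0.2813, 41/256=0.1602
Σp_Dᵢ² = 0.0333² + 0.2250² + 0.2000² + 0.1167² + 0.2250² + 0.2000² = 0.001109 + 0.050625 + 0.040000 + 0.013619 + 0.050625 + 0.040000 = 0.195978
B_D = 1 / 0.195978 = 5.1026
Σp_Bᵢ² = 0.0820² + 0.1523² + 0.3164² + 0.0078² + 0.2813² + 0.1602² = 0.006724 + 0.023195 + 0.100109 + 0.000061 + 0.079130 + 0.025664 = 0.234883
B_B = 1 / 0.234883 = 4.2574
Highest B → broadest niche (most generalist): Species D (B = 5.10).

Species D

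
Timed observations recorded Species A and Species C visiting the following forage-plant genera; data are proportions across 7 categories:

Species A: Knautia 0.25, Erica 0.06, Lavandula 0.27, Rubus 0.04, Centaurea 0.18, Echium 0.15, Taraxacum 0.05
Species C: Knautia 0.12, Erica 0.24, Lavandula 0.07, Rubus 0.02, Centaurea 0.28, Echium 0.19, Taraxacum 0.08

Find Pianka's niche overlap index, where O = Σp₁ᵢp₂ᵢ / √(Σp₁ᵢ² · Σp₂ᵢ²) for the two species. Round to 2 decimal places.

0.74

Σ p₁ᵢp₂ᵢ = 0.0300 + 0.0144 + 0.0189 + 0.0008 + 0.0504 + 0.0285 + 0.0040 = 0.1470
Σp_1ᵢ² = 0.25² + 0.06² + 0.27² + 0.04² + 0.18² + 0.15² + 0.05² = 0.0625 + 0.0036 + 0.0729 + 0.0016 + 0.0324 + 0.0225 + 0.0025 = 0.1980
Σp_2ᵢ² = 0.12² + 0.24² + 0.07² + 0.02² + 0.28² + 0.19² + 0.08² = 0.0144 + 0.0576 + 0.0049 + 0.0004 + 0.0784 + 0.0361 + 0.0064 = 0.1982
O = 0.1470 / √(0.1980 × 0.1982) = 0.1470 / 0.19810 = 0.7420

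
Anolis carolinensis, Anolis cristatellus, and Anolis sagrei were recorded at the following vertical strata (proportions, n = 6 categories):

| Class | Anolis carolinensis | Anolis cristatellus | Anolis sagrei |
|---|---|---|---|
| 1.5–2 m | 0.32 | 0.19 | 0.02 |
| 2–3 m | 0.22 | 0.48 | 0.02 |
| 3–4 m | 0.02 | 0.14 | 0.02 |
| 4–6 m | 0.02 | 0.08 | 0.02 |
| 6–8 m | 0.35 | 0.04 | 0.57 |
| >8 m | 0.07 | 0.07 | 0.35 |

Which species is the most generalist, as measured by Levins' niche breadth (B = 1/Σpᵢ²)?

Σp_caroᵢ² = 0.32² + 0.22² + 0.02² + 0.02² + 0.35² + 0.07² = 0.1024 + 0.0484 + 0.0004 + 0.0004 + 0.1225 + 0.0049 = 0.2790
B_caro = 1 / 0.2790 = 3.5842
Σp_crisᵢ² = 0.19² + 0.48² + 0.14² + 0.08² + 0.04² + 0.07² = 0.0361 + 0.2304 + 0.0196 + 0.0064 + 0.0016 + 0.0049 = 0.2990
B_cris = 1 / 0.2990 = 3.3445
Σp_sagrᵢ² = 0.02² + 0.02² + 0.02² + 0.02² + 0.57² + 0.35² = 0.0004 + 0.0004 + 0.0004 + 0.0004 + 0.3249 + 0.1225 = 0.4490
B_sagr = 1 / 0.4490 = 2.2272
Highest B → broadest niche (most generalist): Anolis carolinensis (B = 3.58).

Anolis carolinensis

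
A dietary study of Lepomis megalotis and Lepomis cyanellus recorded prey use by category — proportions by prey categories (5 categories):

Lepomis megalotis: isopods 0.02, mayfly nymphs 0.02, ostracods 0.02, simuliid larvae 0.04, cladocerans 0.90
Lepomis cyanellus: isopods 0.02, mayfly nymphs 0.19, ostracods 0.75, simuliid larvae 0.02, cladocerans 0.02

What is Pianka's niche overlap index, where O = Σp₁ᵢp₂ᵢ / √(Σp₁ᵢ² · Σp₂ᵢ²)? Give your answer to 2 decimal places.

0.05

Σ p₁ᵢp₂ᵢ = 0.0004 + 0.0038 + 0.0150 + 0.0008 + 0.0180 = 0.0380
Σp_1ᵢ² = 0.02² + 0.02² + 0.02² + 0.04² + 0.90² = 0.0004 + 0.0004 + 0.0004 + 0.0016 + 0.8100 = 0.8128
Σp_2ᵢ² = 0.02² + 0.19² + 0.75² + 0.02² + 0.02² = 0.0004 + 0.0361 + 0.5625 + 0.0004 + 0.0004 = 0.5998
O = 0.0380 / √(0.8128 × 0.5998) = 0.0380 / 0.69822 = 0.0544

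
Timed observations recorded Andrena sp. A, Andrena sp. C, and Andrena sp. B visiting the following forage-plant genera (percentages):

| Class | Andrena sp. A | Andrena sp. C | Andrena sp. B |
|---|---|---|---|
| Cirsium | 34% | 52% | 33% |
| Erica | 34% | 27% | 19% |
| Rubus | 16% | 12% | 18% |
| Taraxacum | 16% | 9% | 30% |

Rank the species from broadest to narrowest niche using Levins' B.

Andrena sp. B > Andrena sp. A > Andrena sp. C

Convert percentages to proportions (divide by 100).
Σp_Aᵢ² = 0.34² + 0.34² + 0.16² + 0.16² = 0.1156 + 0.1156 + 0.0256 + 0.0256 = 0.2824
B_A = 1 / 0.2824 = 3.5411
Σp_Cᵢ² = 0.52² + 0.27² + 0.12² + 0.09² = 0.2704 + 0.0729 + 0.0144 + 0.0081 = 0.3658
B_C = 1 / 0.3658 = 2.7337
Σp_Bᵢ² = 0.33² + 0.19² + 0.18² + 0.30² = 0.1089 + 0.0361 + 0.0324 + 0.0900 = 0.2674
B_B = 1 / 0.2674 = 3.7397
Ranking by B (broadest → narrowest): Andrena sp. B (3.74) > Andrena sp. A (3.54) > Andrena sp. C (2.73)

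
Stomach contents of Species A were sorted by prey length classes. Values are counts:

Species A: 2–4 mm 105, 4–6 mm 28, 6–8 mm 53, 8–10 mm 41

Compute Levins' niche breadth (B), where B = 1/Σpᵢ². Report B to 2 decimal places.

Proportions for Species A (n=227): 105/227=0.4626, 28/227=0.1233, 53/227=0.2335, 41/227=0.1806
Σpᵢ² = 0.4626² + 0.1233² + 0.2335² + 0.1806² = 0.213999 + 0.015203 + 0.054522 + 0.032616 = 0.316340
B = 1 / 0.316340 = 3.1612

3.16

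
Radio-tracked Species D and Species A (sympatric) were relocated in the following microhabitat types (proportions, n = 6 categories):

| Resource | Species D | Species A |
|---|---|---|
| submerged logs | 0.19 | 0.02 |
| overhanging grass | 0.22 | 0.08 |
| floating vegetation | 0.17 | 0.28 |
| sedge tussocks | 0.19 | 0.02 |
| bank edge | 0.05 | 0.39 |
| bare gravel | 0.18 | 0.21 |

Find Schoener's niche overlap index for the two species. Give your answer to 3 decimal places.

0.520

Σ|p₁ᵢ − p₂ᵢ| = 0.17 + 0.14 + 0.11 + 0.17 + 0.34 + 0.03 = 0.96
D = 1 − ½ × 0.96 = 1 − 0.480 = 0.52000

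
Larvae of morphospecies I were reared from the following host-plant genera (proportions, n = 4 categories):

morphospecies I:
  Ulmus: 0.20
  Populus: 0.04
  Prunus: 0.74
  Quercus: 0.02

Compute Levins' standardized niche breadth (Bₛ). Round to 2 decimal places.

Σpᵢ² = 0.20² + 0.04² + 0.74² + 0.02² = 0.0400 + 0.0016 + 0.5476 + 0.0004 = 0.5896
B = 1 / 0.5896 = 1.6961
Bₛ = (B − 1)/(n − 1) = (1.6961 − 1)/(4 − 1) = 0.6961/3 = 0.2320

0.23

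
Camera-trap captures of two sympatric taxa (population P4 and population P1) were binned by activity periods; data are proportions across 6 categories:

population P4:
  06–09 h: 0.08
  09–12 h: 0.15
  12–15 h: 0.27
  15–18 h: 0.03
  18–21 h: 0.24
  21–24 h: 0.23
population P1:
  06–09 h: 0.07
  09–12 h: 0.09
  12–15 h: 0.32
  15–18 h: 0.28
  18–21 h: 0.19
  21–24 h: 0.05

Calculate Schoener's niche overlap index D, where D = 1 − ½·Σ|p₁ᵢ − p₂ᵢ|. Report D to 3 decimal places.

Σ|p₁ᵢ − p₂ᵢ| = 0.01 + 0.06 + 0.05 + 0.25 + 0.05 + 0.18 = 0.60
D = 1 − ½ × 0.60 = 1 − 0.300 = 0.70000

0.700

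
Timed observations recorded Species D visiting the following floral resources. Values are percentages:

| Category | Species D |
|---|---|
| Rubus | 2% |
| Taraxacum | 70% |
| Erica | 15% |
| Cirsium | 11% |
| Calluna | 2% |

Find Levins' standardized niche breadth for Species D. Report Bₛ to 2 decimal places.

0.23

Convert percentages to proportions (divide by 100).
Σpᵢ² = 0.02² + 0.70² + 0.15² + 0.11² + 0.02² = 0.0004 + 0.4900 + 0.0225 + 0.0121 + 0.0004 = 0.5254
B = 1 / 0.5254 = 1.9033
Bₛ = (B − 1)/(n − 1) = (1.9033 − 1)/(5 − 1) = 0.9033/4 = 0.2258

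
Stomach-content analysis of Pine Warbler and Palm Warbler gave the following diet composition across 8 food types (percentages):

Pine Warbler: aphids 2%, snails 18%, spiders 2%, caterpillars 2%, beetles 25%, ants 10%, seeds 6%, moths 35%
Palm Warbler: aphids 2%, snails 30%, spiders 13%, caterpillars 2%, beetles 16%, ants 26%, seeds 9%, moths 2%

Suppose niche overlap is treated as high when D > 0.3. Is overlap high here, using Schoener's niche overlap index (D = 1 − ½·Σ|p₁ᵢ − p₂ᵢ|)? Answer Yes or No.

Yes

Convert percentages to proportions (divide by 100).
Σ|p₁ᵢ − p₂ᵢ| = 0.00 + 0.12 + 0.11 + 0.00 + 0.09 + 0.16 + 0.03 + 0.33 = 0.84
D = 1 − ½ × 0.84 = 1 − 0.420 = 0.5800
D = 0.5800 > 0.3 → Yes.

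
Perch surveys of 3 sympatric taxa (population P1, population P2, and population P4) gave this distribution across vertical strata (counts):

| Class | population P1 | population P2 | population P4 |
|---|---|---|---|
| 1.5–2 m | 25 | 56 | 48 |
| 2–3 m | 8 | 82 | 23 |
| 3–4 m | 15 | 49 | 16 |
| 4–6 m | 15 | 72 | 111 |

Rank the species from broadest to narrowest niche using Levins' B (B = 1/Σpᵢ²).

population P2 > population P1 > population P4

Proportions for population P1 (n=63): 25/63=0.3968, 8/63=0.1270, 15/63=0.2381, 15/63=0.2381
Proportions for population P2 (n=259): 56/259=0.2162, 82/259=0.3166, 49/259=0.1892, 72/259=0.2780
Proportions for population P4 (n=198): 48/198=0.2424, 23/198=0.1162, 16/198=0.0808, 111/198=0.5606
Σp_P1ᵢ² = 0.3968² + 0.1270² + 0.2381² + 0.2381² = 0.157450 + 0.016129 + 0.056692 + 0.056692 = 0.286963
B_P1 = 1 / 0.286963 = 3.4848
Σp_P2ᵢ² = 0.2162² + 0.3166² + 0.1892² + 0.2780² = 0.046742 + 0.100236 + 0.035797 + 0.077284 = 0.260059
B_P2 = 1 / 0.260059 = 3.8453
Σp_P4ᵢ² = 0.2424² + 0.1162² + 0.0808² + 0.5606² = 0.058758 + 0.013502 + 0.006529 + 0.314272 = 0.393061
B_P4 = 1 / 0.393061 = 2.5441
Ranking by B (broadest → narrowest): population P2 (3.85) > population P1 (3.48) > population P4 (2.54)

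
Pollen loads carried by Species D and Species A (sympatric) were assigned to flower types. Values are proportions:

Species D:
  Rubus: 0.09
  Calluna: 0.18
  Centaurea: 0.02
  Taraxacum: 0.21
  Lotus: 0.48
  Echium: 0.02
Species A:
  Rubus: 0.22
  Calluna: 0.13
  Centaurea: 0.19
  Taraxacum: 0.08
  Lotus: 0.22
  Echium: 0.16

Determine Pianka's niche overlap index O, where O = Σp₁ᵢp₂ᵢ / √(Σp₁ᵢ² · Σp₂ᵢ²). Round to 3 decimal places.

Σ p₁ᵢp₂ᵢ = 0.0198 + 0.0234 + 0.0038 + 0.0168 + 0.1056 + 0.0032 = 0.1726
Σp_1ᵢ² = 0.09² + 0.18² + 0.02² + 0.21² + 0.48² + 0.02² = 0.0081 + 0.0324 + 0.0004 + 0.0441 + 0.2304 + 0.0004 = 0.3158
Σp_2ᵢ² = 0.22² + 0.13² + 0.19² + 0.08² + 0.22² + 0.16² = 0.0484 + 0.0169 + 0.0361 + 0.0064 + 0.0484 + 0.0256 = 0.1818
O = 0.1726 / √(0.3158 × 0.1818) = 0.1726 / 0.239609 = 0.72034

0.720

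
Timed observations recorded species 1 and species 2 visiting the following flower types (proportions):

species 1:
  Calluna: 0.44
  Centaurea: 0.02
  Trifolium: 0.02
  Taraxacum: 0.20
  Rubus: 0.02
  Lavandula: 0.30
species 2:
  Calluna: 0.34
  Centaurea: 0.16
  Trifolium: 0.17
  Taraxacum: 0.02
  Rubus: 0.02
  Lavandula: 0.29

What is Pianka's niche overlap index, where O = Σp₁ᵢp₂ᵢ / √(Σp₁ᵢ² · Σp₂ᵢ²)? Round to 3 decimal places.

0.860

Σ p₁ᵢp₂ᵢ = 0.1496 + 0.0032 + 0.0034 + 0.0040 + 0.0004 + 0.0870 = 0.2476
Σp_1ᵢ² = 0.44² + 0.02² + 0.02² + 0.20² + 0.02² + 0.30² = 0.1936 + 0.0004 + 0.0004 + 0.0400 + 0.0004 + 0.0900 = 0.3248
Σp_2ᵢ² = 0.34² + 0.16² + 0.17² + 0.02² + 0.02² + 0.29² = 0.1156 + 0.0256 + 0.0289 + 0.0004 + 0.0004 + 0.0841 = 0.2550
O = 0.2476 / √(0.3248 × 0.2550) = 0.2476 / 0.287792 = 0.86034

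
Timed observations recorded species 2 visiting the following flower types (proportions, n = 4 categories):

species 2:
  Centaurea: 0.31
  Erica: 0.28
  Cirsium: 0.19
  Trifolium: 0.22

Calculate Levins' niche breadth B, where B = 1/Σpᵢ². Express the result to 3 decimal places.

Σpᵢ² = 0.31² + 0.28² + 0.19² + 0.22² = 0.0961 + 0.0784 + 0.0361 + 0.0484 = 0.2590
B = 1 / 0.2590 = 3.86100

3.861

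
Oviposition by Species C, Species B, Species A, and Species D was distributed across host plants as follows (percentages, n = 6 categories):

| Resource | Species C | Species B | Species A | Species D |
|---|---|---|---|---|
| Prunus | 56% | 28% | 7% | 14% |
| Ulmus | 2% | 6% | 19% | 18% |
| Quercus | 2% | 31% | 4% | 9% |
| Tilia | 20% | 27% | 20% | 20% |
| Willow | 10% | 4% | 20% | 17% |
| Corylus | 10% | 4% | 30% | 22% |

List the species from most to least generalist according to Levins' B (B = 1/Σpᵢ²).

Species D > Species A > Species B > Species C

Convert percentages to proportions (divide by 100).
Σp_Cᵢ² = 0.56² + 0.02² + 0.02² + 0.20² + 0.10² + 0.10² = 0.3136 + 0.0004 + 0.0004 + 0.0400 + 0.0100 + 0.0100 = 0.3744
B_C = 1 / 0.3744 = 2.6709
Σp_Bᵢ² = 0.28² + 0.06² + 0.31² + 0.27² + 0.04² + 0.04² = 0.0784 + 0.0036 + 0.0961 + 0.0729 + 0.0016 + 0.0016 = 0.2542
B_B = 1 / 0.2542 = 3.9339
Σp_Aᵢ² = 0.07² + 0.19² + 0.04² + 0.20² + 0.20² + 0.30² = 0.0049 + 0.0361 + 0.0016 + 0.0400 + 0.0400 + 0.0900 = 0.2126
B_A = 1 / 0.2126 = 4.7037
Σp_Dᵢ² = 0.14² + 0.18² + 0.09² + 0.20² + 0.17² + 0.22² = 0.0196 + 0.0324 + 0.0081 + 0.0400 + 0.0289 + 0.0484 = 0.1774
B_D = 1 / 0.1774 = 5.6370
Ranking by B (broadest → narrowest): Species D (5.64) > Species A (4.70) > Species B (3.93) > Species C (2.67)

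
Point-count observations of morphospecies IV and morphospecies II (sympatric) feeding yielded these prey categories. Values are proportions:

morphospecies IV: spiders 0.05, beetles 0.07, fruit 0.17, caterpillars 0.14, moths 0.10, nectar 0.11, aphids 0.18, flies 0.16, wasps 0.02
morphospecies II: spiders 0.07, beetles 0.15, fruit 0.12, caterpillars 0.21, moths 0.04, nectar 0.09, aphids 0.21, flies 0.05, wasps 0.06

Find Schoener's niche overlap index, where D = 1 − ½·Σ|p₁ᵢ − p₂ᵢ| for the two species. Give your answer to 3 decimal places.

0.760

Σ|p₁ᵢ − p₂ᵢ| = 0.02 + 0.08 + 0.05 + 0.07 + 0.06 + 0.02 + 0.03 + 0.11 + 0.04 = 0.48
D = 1 − ½ × 0.48 = 1 − 0.240 = 0.76000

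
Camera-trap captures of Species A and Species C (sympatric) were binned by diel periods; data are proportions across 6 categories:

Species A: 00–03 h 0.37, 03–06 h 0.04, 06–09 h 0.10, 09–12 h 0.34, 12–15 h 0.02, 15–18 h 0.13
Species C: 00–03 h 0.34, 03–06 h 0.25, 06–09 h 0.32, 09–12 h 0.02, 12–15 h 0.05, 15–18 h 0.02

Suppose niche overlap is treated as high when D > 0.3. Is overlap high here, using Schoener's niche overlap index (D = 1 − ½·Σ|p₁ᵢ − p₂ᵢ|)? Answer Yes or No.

Yes

Σ|p₁ᵢ − p₂ᵢ| = 0.03 + 0.21 + 0.22 + 0.32 + 0.03 + 0.11 = 0.92
D = 1 − ½ × 0.92 = 1 − 0.460 = 0.5400
D = 0.5400 > 0.3 → Yes.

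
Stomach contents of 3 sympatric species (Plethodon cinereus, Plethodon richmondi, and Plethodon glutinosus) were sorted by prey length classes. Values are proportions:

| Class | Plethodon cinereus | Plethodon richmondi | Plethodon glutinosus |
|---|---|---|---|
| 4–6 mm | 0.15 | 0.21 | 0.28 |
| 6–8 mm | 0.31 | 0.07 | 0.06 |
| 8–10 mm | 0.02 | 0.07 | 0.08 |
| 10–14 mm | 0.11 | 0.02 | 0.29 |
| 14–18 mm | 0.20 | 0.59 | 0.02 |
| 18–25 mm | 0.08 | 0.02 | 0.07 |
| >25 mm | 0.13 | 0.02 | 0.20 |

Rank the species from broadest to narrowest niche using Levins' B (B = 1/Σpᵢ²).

Plethodon cinereus > Plethodon glutinosus > Plethodon richmondi

Σp_cineᵢ² = 0.15² + 0.31² + 0.02² + 0.11² + 0.20² + 0.08² + 0.13² = 0.0225 + 0.0961 + 0.0004 + 0.0121 + 0.0400 + 0.0064 + 0.0169 = 0.1944
B_cine = 1 / 0.1944 = 5.1440
Σp_richᵢ² = 0.21² + 0.07² + 0.07² + 0.02² + 0.59² + 0.02² + 0.02² = 0.0441 + 0.0049 + 0.0049 + 0.0004 + 0.3481 + 0.0004 + 0.0004 = 0.4032
B_rich = 1 / 0.4032 = 2.4802
Σp_glutᵢ² = 0.28² + 0.06² + 0.08² + 0.29² + 0.02² + 0.07² + 0.20² = 0.0784 + 0.0036 + 0.0064 + 0.0841 + 0.0004 + 0.0049 + 0.0400 = 0.2178
B_glut = 1 / 0.2178 = 4.5914
Ranking by B (broadest → narrowest): Plethodon cinereus (5.14) > Plethodon glutinosus (4.59) > Plethodon richmondi (2.48)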